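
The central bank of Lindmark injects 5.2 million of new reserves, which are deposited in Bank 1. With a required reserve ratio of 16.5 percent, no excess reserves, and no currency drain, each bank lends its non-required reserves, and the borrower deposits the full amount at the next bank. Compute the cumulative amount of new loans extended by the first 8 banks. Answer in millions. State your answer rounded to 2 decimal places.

Bank i lends (1 − rr)^i of the original deposit: Bank 1 lends 5.2·0.8350 = 4.3420, Bank 2 lends 5.2·0.8350² ≈ 3.6256, and so on.
Summing a geometric series: total = 5.2·[0.8350·(1 − 0.8350^8) / (1 − 0.8350)] ≈ 20.0965 million.

20.10 million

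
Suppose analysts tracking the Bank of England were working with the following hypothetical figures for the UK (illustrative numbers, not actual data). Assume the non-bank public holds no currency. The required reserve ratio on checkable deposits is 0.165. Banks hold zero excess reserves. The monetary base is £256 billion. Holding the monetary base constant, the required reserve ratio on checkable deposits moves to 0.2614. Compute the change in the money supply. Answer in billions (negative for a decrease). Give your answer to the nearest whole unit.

Initially m₁ = 1 / (0.165) ≈ 6.0606, so M₁ = 6.0606 × 256 = 1551.5136 billion.
After the change m₂ = 1 / (0.2614) ≈ 3.8256, so M₂ = 3.8256 × 256 = 979.3536 billion.
ΔM = M₂ − M₁ = 979.3536 − 1551.5136 = -572.16 billion.

-572 billion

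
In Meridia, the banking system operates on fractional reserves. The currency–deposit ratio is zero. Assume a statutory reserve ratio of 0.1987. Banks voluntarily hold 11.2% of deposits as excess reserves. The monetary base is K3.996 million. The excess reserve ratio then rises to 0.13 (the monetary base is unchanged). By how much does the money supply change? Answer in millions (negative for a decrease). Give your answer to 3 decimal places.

-0.704 million

Initially m₁ = 1 / (0.1987 + 0.112) ≈ 3.21854, so M₁ = 3.21854 × 3.996 ≈ 12.8613 million.
After the change m₂ = 1 / (0.1987 + 0.13) ≈ 3.04229, so M₂ = 3.04229 × 3.996 ≈ 12.157 million.
ΔM = M₂ − M₁ = 12.157 − 12.8613 = -0.7043 million.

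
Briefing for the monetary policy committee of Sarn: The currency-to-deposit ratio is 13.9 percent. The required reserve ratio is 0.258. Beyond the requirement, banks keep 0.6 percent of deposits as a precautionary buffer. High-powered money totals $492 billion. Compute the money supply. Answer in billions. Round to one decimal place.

$1390.5 billion

The money multiplier is m = (1 + c) / (rr + e + c) = (1 + 0.139) / (0.258 + 0.006 + 0.139) ≈ 2.82630.
So M = m × MB = 2.82630 × 492 = 1390.5396 billion.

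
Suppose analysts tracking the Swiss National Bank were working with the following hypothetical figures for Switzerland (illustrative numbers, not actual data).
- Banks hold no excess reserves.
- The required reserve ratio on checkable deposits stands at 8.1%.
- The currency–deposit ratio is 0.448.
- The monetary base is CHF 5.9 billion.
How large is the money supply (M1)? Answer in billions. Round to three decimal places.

CHF 16.150 billion

The money multiplier is m = (1 + c) / (rr + c) = (1 + 0.448) / (0.081 + 0.448) ≈ 2.73724.
So M = m × MB = 2.73724 × 5.9 ≈ 16.1497 billion.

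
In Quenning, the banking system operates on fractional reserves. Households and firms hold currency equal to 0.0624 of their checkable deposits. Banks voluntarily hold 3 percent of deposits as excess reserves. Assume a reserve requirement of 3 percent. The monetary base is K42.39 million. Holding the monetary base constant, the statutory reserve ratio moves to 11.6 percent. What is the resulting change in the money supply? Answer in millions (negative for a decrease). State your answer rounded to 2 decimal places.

-151.83 million

Initially m₁ = (1 + 0.0624) / (0.03 + 0.03 + 0.0624) ≈ 8.67974, so M₁ = 8.67974 × 42.39 ≈ 367.9342 million.
After the change m₂ = (1 + 0.0624) / (0.116 + 0.03 + 0.0624) ≈ 5.09789, so M₂ = 5.09789 × 42.39 ≈ 216.0996 million.
ΔM = M₂ − M₁ = 216.0996 − 367.9342 = -151.8346 million.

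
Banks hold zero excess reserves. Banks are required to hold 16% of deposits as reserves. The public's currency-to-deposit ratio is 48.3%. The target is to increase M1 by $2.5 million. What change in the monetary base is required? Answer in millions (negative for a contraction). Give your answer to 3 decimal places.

$1.084 million

The money multiplier is m = (1 + c) / (rr + c) = (1 + 0.483) / (0.16 + 0.483) ≈ 2.30638.
ΔMB = ΔM / m = (+2.5) / 2.30638 ≈ 1.0839 million.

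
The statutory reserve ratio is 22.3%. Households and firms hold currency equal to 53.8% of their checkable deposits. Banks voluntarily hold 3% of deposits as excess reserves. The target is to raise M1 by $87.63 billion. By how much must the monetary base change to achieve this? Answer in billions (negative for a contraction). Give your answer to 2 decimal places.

The money multiplier is m = (1 + c) / (rr + e + c) = (1 + 0.538) / (0.223 + 0.03 + 0.538) ≈ 1.94437.
ΔMB = ΔM / m = (+87.63) / 1.94437 ≈ 45.0686 billion.

$45.07 billion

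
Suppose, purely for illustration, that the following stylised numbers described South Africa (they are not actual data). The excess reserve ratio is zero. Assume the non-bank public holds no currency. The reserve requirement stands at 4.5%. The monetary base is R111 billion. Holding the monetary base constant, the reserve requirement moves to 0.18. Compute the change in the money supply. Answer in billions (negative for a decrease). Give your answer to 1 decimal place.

-1850.0 billion

Initially m₁ = 1 / (0.045) ≈ 22.22222, so M₁ = 22.22222 × 111 ≈ 2466.6664 billion.
After the change m₂ = 1 / (0.18) ≈ 5.55556, so M₂ = 5.55556 × 111 ≈ 616.6672 billion.
ΔM = M₂ − M₁ = 616.6672 − 2466.6664 = -1849.9992 billion.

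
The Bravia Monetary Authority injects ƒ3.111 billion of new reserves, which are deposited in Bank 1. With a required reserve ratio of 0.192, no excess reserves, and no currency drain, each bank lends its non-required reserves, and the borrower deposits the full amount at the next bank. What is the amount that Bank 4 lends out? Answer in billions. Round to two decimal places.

Each bank lends a fraction (1 − rr) = 0.8080 of the deposit it receives, so Bank 4 receives 3.111·0.8080^3 and lends 3.111·0.8080^4 ≈ 1.3260 billion.

ƒ1.33 billion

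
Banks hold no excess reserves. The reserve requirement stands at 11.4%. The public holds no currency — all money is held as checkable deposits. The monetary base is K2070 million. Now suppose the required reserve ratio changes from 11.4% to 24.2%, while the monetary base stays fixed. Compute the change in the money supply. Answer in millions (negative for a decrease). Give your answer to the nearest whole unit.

Initially m₁ = 1 / (0.114) ≈ 8.77193, so M₁ = 8.77193 × 2070 = 18157.8951 million.
After the change m₂ = 1 / (0.242) ≈ 4.13223, so M₂ = 4.13223 × 2070 = 8553.7161 million.
ΔM = M₂ − M₁ = 8553.7161 − 18157.8951 = -9604.179 million.

-9604 million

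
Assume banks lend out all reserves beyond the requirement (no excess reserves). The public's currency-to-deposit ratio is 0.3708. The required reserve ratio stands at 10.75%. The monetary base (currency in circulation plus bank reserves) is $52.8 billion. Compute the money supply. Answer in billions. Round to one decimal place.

$151.3 billion

The money multiplier is m = (1 + c) / (rr + c) = (1 + 0.3708) / (0.1075 + 0.3708) ≈ 2.8660.
So M = m × MB = 2.8660 × 52.8 = 151.3248 billion.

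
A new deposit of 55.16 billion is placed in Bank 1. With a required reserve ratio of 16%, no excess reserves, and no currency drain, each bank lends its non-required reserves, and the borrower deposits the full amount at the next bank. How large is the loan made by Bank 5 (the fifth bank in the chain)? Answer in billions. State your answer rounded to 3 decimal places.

23.069 billion

Each bank lends a fraction (1 − rr) = 0.8400 of the deposit it receives, so Bank 5 receives 55.16·0.8400^4 and lends 55.16·0.8400^5 ≈ 23.0686 billion.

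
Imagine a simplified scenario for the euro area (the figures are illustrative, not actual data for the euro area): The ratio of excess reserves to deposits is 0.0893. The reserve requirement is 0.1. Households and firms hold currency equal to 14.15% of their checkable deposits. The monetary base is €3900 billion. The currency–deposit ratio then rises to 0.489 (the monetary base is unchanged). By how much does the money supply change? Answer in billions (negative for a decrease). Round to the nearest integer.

Initially m₁ = (1 + 0.1415) / (0.1 + 0.0893 + 0.1415) ≈ 3.45073, so M₁ = 3.45073 × 3900 = 13457.847 billion.
After the change m₂ = (1 + 0.489) / (0.1 + 0.0893 + 0.489) ≈ 2.19519, so M₂ = 2.19519 × 3900 = 8561.241 billion.
ΔM = M₂ − M₁ = 8561.241 − 13457.847 = -4896.606 billion.

-4897 billion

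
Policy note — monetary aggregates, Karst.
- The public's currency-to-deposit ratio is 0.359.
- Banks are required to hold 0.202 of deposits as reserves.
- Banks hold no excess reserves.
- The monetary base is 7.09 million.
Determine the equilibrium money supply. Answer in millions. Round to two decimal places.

17.18 million

The money multiplier is m = (1 + c) / (rr + c) = (1 + 0.359) / (0.202 + 0.359) ≈ 2.4225.
So M = m × MB = 2.4225 × 7.09 ≈ 17.1755 million.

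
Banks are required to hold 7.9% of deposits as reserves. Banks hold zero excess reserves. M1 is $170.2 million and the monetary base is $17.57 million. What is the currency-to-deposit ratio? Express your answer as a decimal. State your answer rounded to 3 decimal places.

0.027

Using m = M/MB = 170.2/17.57 ≈ 9.686966. From m = (1 + c)/(c + rr + e), rearranging gives 1 + c = m·(c + rr + e), so c·(1 − m) = m·(rr + e) − 1.
Hence c = [m·(rr + e) − 1]/(1 − m) = [9.686966 × (0.079 + 0) − 1] / (1 − 9.686966) ≈ 0.027021.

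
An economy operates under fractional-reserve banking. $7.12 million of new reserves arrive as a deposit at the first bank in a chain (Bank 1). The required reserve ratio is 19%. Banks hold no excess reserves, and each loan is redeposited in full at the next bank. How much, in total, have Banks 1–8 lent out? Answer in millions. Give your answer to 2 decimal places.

$24.73 million

Bank i lends (1 − rr)^i of the original deposit: Bank 1 lends 7.12·0.8100 = 5.7672, Bank 2 lends 7.12·0.8100² ≈ 4.6714, and so on.
Summing a geometric series: total = 7.12·[0.8100·(1 − 0.8100^8) / (1 − 0.8100)] ≈ 24.7291 million.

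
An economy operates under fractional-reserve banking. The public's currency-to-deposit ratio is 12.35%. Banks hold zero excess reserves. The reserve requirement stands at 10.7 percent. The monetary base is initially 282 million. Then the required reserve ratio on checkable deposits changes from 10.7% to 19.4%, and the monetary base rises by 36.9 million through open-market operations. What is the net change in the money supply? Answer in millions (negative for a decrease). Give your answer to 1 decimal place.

Before: m₁ = (1 + 0.1235) / (0.107 + 0.1235) ≈ 4.87419, MB₁ = 282, so M₁ = 4.87419 × 282 ≈ 1374.5216 million.
After: m₂ = (1 + 0.1235) / (0.194 + 0.1235) ≈ 3.53858, MB₂ = 282 + 36.9 = 318.9, so M₂ = 3.53858 × 318.9 ≈ 1128.4532 million.
ΔM = M₂ − M₁ = 1128.4532 − 1374.5216 = -246.0684 million.

-246.1 million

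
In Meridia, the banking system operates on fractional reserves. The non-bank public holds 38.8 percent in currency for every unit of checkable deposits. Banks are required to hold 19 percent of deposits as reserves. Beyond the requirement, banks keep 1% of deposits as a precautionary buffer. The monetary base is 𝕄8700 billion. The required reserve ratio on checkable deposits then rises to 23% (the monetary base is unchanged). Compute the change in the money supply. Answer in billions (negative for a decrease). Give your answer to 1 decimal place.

Initially m₁ = (1 + 0.388) / (0.19 + 0.01 + 0.388) ≈ 2.360544, so M₁ = 2.360544 × 8700 = 20536.7328 billion.
After the change m₂ = (1 + 0.388) / (0.23 + 0.01 + 0.388) ≈ 2.210191, so M₂ = 2.210191 × 8700 = 19228.6617 billion.
ΔM = M₂ − M₁ = 19228.6617 − 20536.7328 = -1308.0711 billion.

-1308.1 billion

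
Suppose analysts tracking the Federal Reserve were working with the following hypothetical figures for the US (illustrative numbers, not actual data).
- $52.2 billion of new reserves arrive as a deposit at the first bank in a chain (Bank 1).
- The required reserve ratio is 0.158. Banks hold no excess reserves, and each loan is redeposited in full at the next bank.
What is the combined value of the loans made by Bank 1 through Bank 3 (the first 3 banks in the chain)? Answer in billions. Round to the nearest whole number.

Bank i lends (1 − rr)^i of the original deposit: Bank 1 lends 52.2·0.8420 = 43.9524, Bank 2 lends 52.2·0.8420² ≈ 37.0079, and so on.
Summing a geometric series: total = 52.2·[0.8420·(1 − 0.8420^3) / (1 − 0.8420)] ≈ 112.1210 billion.

$112 billion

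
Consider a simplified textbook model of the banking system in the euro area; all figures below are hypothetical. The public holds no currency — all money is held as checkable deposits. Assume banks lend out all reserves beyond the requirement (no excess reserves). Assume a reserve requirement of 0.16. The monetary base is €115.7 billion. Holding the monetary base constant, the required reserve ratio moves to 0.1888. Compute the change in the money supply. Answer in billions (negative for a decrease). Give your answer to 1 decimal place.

Initially m₁ = 1 / (0.16) = 6.25, so M₁ = 6.25 × 115.7 = 723.125 billion.
After the change m₂ = 1 / (0.1888) ≈ 5.29661, so M₂ = 5.29661 × 115.7 ≈ 612.8178 billion.
ΔM = M₂ − M₁ = 612.8178 − 723.125 = -110.3072 billion.

-110.3 billion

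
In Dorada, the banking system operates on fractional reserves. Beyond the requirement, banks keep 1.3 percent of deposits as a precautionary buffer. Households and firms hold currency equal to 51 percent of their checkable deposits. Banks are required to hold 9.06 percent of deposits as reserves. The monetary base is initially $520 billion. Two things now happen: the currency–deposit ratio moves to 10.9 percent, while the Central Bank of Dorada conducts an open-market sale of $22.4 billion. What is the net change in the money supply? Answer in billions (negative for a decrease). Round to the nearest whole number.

$1316 billion

Before: m₁ = (1 + 0.51) / (0.0906 + 0.013 + 0.51) ≈ 2.4609, MB₁ = 520, so M₁ = 2.4609 × 520 = 1279.668 billion.
After: m₂ = (1 + 0.109) / (0.0906 + 0.013 + 0.109) ≈ 5.2164, MB₂ = 520 − 22.4 = 497.6, so M₂ = 5.2164 × 497.6 ≈ 2595.6806 billion.
ΔM = M₂ − M₁ = 2595.6806 − 1279.668 = 1316.0126 billion.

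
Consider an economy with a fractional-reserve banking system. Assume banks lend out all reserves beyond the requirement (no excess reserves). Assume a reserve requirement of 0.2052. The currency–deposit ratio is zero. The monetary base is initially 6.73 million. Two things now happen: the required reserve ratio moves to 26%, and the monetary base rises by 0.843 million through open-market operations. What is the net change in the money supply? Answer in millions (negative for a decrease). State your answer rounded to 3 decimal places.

Before: m₁ = 1 / (0.2052) ≈ 4.87329, MB₁ = 6.73, so M₁ = 4.87329 × 6.73 ≈ 32.7972 million.
After: m₂ = 1 / (0.26) ≈ 3.84615, MB₂ = 6.73 + 0.843 = 7.573, so M₂ = 3.84615 × 7.573 ≈ 29.1269 million.
ΔM = M₂ − M₁ = 29.1269 − 32.7972 = -3.6703 million.

-3.670 million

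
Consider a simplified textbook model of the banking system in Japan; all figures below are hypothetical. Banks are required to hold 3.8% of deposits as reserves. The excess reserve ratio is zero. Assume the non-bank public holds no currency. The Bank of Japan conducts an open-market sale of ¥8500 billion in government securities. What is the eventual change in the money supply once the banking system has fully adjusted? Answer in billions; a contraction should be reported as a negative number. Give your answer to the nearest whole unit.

The simple money multiplier is m = 1/rr = 1/0.038 ≈ 26.31579.
An open-market sale reduces the monetary base by 8500 billion, so ΔM = m × ΔMB = 26.31579 × (−8500) = -223684.215 billion.

-223684 billion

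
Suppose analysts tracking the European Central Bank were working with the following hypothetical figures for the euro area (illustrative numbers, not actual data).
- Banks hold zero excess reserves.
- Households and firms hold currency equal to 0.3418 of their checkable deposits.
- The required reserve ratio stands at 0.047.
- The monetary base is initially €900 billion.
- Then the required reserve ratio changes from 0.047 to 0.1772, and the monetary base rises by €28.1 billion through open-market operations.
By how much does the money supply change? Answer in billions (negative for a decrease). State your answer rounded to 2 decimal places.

Before: m₁ = (1 + 0.3418) / (0.047 + 0.3418) ≈ 3.451132, MB₁ = 900, so M₁ = 3.451132 × 900 = 3106.0188 billion.
After: m₂ = (1 + 0.3418) / (0.1772 + 0.3418) ≈ 2.585356, MB₂ = 900 + 28.1 = 928.1, so M₂ = 2.585356 × 928.1 ≈ 2399.4689 billion.
ΔM = M₂ − M₁ = 2399.4689 − 3106.0188 = -706.5499 billion.

-706.55 billion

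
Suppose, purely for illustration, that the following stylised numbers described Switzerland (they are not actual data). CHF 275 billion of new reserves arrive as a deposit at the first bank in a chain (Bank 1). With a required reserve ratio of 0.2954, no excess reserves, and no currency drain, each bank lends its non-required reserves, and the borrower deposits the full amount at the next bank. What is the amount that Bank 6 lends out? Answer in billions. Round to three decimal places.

Each bank lends a fraction (1 − rr) = 0.7046 of the deposit it receives, so Bank 6 receives 275·0.7046^5 and lends 275·0.7046^6 ≈ 33.6503 billion.

CHF 33.650 billion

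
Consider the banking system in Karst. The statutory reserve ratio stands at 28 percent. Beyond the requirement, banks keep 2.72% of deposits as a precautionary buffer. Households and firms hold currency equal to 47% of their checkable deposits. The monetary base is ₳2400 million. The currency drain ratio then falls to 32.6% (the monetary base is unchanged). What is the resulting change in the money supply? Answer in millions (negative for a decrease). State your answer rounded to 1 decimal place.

Initially m₁ = (1 + 0.47) / (0.28 + 0.0272 + 0.47) ≈ 1.891405, so M₁ = 1.891405 × 2400 = 4539.372 million.
After the change m₂ = (1 + 0.326) / (0.28 + 0.0272 + 0.326) ≈ 2.094125, so M₂ = 2.094125 × 2400 = 5025.9 million.
ΔM = M₂ − M₁ = 5025.9 − 4539.372 = 486.528 million.

₳486.5 million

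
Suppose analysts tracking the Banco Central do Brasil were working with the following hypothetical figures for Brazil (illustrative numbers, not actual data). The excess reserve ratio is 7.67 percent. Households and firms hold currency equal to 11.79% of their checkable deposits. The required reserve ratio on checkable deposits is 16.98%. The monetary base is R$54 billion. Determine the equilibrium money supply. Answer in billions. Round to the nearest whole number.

R$166 billion

The money multiplier is m = (1 + c) / (rr + e + c) = (1 + 0.1179) / (0.1698 + 0.0767 + 0.1179) ≈ 3.0678.
So M = m × MB = 3.0678 × 54 = 165.6612 billion.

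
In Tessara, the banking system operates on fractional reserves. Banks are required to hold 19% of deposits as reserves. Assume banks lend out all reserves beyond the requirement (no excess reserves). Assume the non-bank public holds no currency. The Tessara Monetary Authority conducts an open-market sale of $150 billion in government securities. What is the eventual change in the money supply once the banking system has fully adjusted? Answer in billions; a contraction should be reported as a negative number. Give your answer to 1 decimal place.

The simple money multiplier is m = 1/rr = 1/0.19 ≈ 5.26316.
An open-market sale reduces the monetary base by 150 billion, so ΔM = m × ΔMB = 5.26316 × (−150) = -789.474 billion.

-789.5 billion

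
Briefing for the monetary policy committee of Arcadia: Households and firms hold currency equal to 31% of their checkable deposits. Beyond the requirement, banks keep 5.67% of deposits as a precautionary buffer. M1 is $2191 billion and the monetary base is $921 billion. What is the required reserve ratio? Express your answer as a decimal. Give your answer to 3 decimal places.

Using m = M/MB = 2191/921 ≈ 2.378936. Since m = (1 + c)/(c + rr + e), the denominator satisfies c + rr + e = (1 + c)/m = (1 + 0.31) / 2.378936 ≈ 0.550666.
With c = 0.31 and e = 0.0567, the required reserve ratio is 0.550666 − 0.31 − 0.0567 = 0.183966.

0.184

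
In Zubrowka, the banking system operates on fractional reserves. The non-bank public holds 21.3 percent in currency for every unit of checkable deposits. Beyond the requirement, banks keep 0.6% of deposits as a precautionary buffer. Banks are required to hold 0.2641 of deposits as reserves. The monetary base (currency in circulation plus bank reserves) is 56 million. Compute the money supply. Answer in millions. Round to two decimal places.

140.61 million

The money multiplier is m = (1 + c) / (rr + e + c) = (1 + 0.213) / (0.2641 + 0.006 + 0.213) ≈ 2.51087.
So M = m × MB = 2.51087 × 56 ≈ 140.6087 million.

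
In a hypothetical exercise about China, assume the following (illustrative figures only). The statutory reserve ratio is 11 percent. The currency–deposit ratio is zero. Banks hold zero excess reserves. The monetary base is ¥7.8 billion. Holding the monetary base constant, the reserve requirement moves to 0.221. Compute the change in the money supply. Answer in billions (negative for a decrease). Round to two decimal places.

Initially m₁ = 1 / (0.11) ≈ 9.0909, so M₁ = 9.0909 × 7.8 ≈ 70.909 billion.
After the change m₂ = 1 / (0.221) ≈ 4.5249, so M₂ = 4.5249 × 7.8 ≈ 35.2942 billion.
ΔM = M₂ − M₁ = 35.2942 − 70.909 = -35.6148 billion.

-35.61 billion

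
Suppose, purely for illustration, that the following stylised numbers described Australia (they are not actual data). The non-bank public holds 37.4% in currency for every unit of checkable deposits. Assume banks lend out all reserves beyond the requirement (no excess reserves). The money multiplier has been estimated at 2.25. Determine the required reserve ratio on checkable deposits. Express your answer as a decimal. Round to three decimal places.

Using m = 2.25. Since m = (1 + c)/(c + rr + e), the denominator satisfies c + rr + e = (1 + c)/m = (1 + 0.374) / 2.25 ≈ 0.610667.
With c = 0.374 and e = 0, the required reserve ratio on checkable deposits is 0.610667 − 0.374 − 0 = 0.236667.

0.237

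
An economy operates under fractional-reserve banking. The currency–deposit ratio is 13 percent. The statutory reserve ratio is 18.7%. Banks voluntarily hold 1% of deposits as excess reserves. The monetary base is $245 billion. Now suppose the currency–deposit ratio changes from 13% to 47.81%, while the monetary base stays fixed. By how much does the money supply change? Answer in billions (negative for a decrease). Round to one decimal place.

-310.2 billion

Initially m₁ = (1 + 0.13) / (0.187 + 0.01 + 0.13) ≈ 3.45566, so M₁ = 3.45566 × 245 = 846.6367 billion.
After the change m₂ = (1 + 0.4781) / (0.187 + 0.01 + 0.4781) ≈ 2.18945, so M₂ = 2.18945 × 245 ≈ 536.4153 billion.
ΔM = M₂ − M₁ = 536.4153 − 846.6367 = -310.2214 billion.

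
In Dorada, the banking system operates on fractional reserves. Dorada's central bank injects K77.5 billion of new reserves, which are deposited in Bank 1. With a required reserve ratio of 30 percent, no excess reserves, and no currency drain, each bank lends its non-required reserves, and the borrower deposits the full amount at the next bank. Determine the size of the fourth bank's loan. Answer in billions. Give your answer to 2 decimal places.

K18.61 billion

Each bank lends a fraction (1 − rr) = 0.7000 of the deposit it receives, so Bank 4 receives 77.5·0.7000^3 and lends 77.5·0.7000^4 ≈ 18.6077 billion.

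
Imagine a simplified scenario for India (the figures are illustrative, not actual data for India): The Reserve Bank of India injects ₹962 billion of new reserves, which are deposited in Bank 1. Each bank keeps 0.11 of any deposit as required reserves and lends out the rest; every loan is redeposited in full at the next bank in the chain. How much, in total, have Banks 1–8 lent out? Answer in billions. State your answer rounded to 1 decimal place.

Bank i lends (1 − rr)^i of the original deposit: Bank 1 lends 962·0.8900 = 856.1800, Bank 2 lends 962·0.8900² = 762.0002, and so on.
Summing a geometric series: total = 962·[0.8900·(1 − 0.8900^8) / (1 − 0.8900)] ≈ 4719.4285 billion.

₹4719.4 billion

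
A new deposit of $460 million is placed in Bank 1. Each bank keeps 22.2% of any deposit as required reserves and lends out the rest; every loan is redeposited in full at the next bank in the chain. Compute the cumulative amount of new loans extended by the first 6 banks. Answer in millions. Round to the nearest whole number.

$1255 million

Bank i lends (1 − rr)^i of the original deposit: Bank 1 lends 460·0.7780 = 357.8800, Bank 2 lends 460·0.7780² ≈ 278.4306, and so on.
Summing a geometric series: total = 460·[0.7780·(1 − 0.7780^6) / (1 − 0.7780)] ≈ 1254.5836 million.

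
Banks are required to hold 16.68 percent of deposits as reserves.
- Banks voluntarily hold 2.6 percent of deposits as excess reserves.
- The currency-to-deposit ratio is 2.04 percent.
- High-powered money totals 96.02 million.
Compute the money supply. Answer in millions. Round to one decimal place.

The money multiplier is m = (1 + c) / (rr + e + c) = (1 + 0.0204) / (0.1668 + 0.026 + 0.0204) ≈ 4.7861.
So M = m × MB = 4.7861 × 96.02 ≈ 459.5613 million.

459.6 million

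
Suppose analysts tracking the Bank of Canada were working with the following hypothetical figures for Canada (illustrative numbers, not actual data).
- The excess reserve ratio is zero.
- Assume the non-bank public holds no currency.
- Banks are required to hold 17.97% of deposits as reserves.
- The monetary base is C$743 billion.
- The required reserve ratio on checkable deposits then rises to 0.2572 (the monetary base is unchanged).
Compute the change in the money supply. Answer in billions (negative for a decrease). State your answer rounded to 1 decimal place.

-1245.9 billion

Initially m₁ = 1 / (0.1797) ≈ 5.56483, so M₁ = 5.56483 × 743 ≈ 4134.6687 billion.
After the change m₂ = 1 / (0.2572) ≈ 3.88802, so M₂ = 3.88802 × 743 ≈ 2888.7989 billion.
ΔM = M₂ − M₁ = 2888.7989 − 4134.6687 = -1245.8698 billion.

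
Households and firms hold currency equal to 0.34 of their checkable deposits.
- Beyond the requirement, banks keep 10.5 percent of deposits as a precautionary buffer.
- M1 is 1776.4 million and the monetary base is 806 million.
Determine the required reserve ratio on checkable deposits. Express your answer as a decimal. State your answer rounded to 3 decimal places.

Using m = M/MB = 1776.4/806 ≈ 2.203970. Since m = (1 + c)/(c + rr + e), the denominator satisfies c + rr + e = (1 + c)/m = (1 + 0.34) / 2.203970 ≈ 0.607994.
With c = 0.34 and e = 0.105, the required reserve ratio on checkable deposits is 0.607994 − 0.34 − 0.105 = 0.162994.

0.163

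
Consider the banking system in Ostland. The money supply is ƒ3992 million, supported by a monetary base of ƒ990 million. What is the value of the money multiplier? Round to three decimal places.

The money multiplier is m = M / MB = 3992 / 990 ≈ 4.03232.

4.032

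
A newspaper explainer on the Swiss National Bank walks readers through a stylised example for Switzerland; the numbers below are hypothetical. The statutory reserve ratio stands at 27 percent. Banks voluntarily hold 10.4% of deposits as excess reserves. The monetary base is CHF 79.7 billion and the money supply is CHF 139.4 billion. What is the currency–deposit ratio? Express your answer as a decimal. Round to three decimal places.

0.462

Using m = M/MB = 139.4/79.7 ≈ 1.749059. From m = (1 + c)/(c + rr + e), rearranging gives 1 + c = m·(c + rr + e), so c·(1 − m) = m·(rr + e) − 1.
Hence c = [m·(rr + e) − 1]/(1 − m) = [1.749059 × (0.27 + 0.104) − 1] / (1 − 1.749059) ≈ 0.461715.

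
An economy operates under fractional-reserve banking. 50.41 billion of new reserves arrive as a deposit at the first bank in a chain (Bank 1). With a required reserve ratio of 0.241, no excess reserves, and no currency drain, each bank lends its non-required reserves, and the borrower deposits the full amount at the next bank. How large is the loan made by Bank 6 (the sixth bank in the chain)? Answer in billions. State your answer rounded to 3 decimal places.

Each bank lends a fraction (1 − rr) = 0.7590 of the deposit it receives, so Bank 6 receives 50.41·0.7590^5 and lends 50.41·0.7590^6 ≈ 9.6376 billion.

9.638 billion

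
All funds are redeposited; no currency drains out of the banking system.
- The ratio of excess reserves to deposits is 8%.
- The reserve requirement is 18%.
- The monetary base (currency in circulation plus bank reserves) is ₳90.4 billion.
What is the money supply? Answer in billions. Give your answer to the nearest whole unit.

₳348 billion

The money multiplier is m = 1 / (rr + e) = 1 / (0.18 + 0.08) ≈ 3.8462.
So M = m × MB = 3.8462 × 90.4 ≈ 347.6965 billion.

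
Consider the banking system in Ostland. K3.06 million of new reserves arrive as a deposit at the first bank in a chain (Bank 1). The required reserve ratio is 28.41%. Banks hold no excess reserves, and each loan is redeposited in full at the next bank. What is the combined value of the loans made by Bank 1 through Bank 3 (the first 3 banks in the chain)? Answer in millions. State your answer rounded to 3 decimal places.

Bank i lends (1 − rr)^i of the original deposit: Bank 1 lends 3.06·0.7159 ≈ 2.1907, Bank 2 lends 3.06·0.7159² ≈ 1.5683, and so on.
Summing a geometric series: total = 3.06·[0.7159·(1 − 0.7159^3) / (1 − 0.7159)] ≈ 4.8817 million.

K4.882 million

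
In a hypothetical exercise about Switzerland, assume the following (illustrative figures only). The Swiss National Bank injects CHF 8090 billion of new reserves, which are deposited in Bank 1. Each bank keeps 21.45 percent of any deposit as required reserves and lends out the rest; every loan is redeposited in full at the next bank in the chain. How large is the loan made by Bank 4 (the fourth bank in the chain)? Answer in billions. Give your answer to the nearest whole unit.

CHF 3080 billion

Each bank lends a fraction (1 − rr) = 0.7855 of the deposit it receives, so Bank 4 receives 8090·0.7855^3 and lends 8090·0.7855^4 ≈ 3079.8763 billion.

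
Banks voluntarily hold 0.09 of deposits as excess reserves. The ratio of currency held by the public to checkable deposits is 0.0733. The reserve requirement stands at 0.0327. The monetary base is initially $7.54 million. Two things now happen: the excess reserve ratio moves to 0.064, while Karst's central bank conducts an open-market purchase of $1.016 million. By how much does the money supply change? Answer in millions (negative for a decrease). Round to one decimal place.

$12.7 million

Before: m₁ = (1 + 0.0733) / (0.0327 + 0.09 + 0.0733) ≈ 5.4760, MB₁ = 7.54, so M₁ = 5.4760 × 7.54 ≈ 41.289 million.
After: m₂ = (1 + 0.0733) / (0.0327 + 0.064 + 0.0733) ≈ 6.3135, MB₂ = 7.54 + 1.016 = 8.556, so M₂ = 6.3135 × 8.556 ≈ 54.0183 million.
ΔM = M₂ − M₁ = 54.0183 − 41.289 = 12.7293 million.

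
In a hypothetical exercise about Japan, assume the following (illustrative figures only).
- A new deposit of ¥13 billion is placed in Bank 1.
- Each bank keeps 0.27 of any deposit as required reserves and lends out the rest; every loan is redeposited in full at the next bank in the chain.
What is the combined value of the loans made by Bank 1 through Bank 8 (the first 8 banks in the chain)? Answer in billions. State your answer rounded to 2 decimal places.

Bank i lends (1 − rr)^i of the original deposit: Bank 1 lends 13·0.7300 = 9.4900, Bank 2 lends 13·0.7300² = 6.9277, and so on.
Summing a geometric series: total = 13·[0.7300·(1 − 0.7300^8) / (1 − 0.7300)] ≈ 32.3136 billion.

¥32.31 billion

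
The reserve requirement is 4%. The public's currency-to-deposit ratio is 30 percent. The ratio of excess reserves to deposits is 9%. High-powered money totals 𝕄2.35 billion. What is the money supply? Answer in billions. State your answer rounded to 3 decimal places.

𝕄7.105 billion

The money multiplier is m = (1 + c) / (rr + e + c) = (1 + 0.3) / (0.04 + 0.09 + 0.3) ≈ 3.02326.
So M = m × MB = 3.02326 × 2.35 ≈ 7.1047 billion.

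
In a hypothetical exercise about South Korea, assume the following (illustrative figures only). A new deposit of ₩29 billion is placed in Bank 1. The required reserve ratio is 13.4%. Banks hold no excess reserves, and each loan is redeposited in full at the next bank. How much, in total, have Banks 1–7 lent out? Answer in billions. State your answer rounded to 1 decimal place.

Bank i lends (1 − rr)^i of the original deposit: Bank 1 lends 29·0.8660 = 25.1140, Bank 2 lends 29·0.8660² ≈ 21.7487, and so on.
Summing a geometric series: total = 29·[0.8660·(1 − 0.8660^7) / (1 − 0.8660)] ≈ 118.9580 billion.

₩119.0 billion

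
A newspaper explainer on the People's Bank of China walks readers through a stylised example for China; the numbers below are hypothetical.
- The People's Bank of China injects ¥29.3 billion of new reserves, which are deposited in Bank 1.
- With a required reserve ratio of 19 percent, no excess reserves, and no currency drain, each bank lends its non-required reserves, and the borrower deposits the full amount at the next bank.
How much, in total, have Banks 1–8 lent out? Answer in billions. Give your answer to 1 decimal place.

¥101.8 billion

Bank i lends (1 − rr)^i of the original deposit: Bank 1 lends 29.3·0.8100 = 23.7330, Bank 2 lends 29.3·0.8100² ≈ 19.2237, and so on.
Summing a geometric series: total = 29.3·[0.8100·(1 − 0.8100^8) / (1 − 0.8100)] ≈ 101.7644 billion.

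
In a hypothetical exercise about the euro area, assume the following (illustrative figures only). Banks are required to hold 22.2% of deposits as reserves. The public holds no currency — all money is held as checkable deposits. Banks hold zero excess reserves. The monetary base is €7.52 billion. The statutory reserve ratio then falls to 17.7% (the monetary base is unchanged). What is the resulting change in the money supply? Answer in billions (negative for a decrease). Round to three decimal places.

Initially m₁ = 1 / (0.222) ≈ 4.50450, so M₁ = 4.50450 × 7.52 ≈ 33.8738 billion.
After the change m₂ = 1 / (0.177) ≈ 5.64972, so M₂ = 5.64972 × 7.52 ≈ 42.4859 billion.
ΔM = M₂ − M₁ = 42.4859 − 33.8738 = 8.6121 billion.

€8.612 billion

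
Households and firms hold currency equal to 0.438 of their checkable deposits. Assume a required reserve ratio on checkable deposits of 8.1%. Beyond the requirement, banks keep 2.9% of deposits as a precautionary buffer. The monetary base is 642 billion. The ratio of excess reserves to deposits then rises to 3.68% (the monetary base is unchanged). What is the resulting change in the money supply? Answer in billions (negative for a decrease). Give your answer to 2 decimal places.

-23.64 billion

Initially m₁ = (1 + 0.438) / (0.081 + 0.029 + 0.438) ≈ 2.624088, so M₁ = 2.624088 × 642 ≈ 1684.6645 billion.
After the change m₂ = (1 + 0.438) / (0.081 + 0.0368 + 0.438) ≈ 2.587262, so M₂ = 2.587262 × 642 ≈ 1661.0222 billion.
ΔM = M₂ − M₁ = 1661.0222 − 1684.6645 = -23.6423 billion.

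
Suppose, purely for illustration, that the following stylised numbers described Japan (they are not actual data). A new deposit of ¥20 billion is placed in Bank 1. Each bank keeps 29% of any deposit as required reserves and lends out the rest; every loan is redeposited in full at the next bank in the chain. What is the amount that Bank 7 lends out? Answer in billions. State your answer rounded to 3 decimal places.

Each bank lends a fraction (1 − rr) = 0.7100 of the deposit it receives, so Bank 7 receives 20·0.7100^6 and lends 20·0.7100^7 ≈ 1.8190 billion.

¥1.819 billion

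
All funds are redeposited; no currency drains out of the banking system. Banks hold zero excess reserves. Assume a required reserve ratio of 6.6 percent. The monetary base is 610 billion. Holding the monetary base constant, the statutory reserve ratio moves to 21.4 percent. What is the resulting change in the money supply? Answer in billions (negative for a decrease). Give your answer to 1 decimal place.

-6392.0 billion

Initially m₁ = 1 / (0.066) ≈ 15.15152, so M₁ = 15.15152 × 610 = 9242.4272 billion.
After the change m₂ = 1 / (0.214) ≈ 4.67290, so M₂ = 4.67290 × 610 = 2850.469 billion.
ΔM = M₂ − M₁ = 2850.469 − 9242.4272 = -6391.9582 billion.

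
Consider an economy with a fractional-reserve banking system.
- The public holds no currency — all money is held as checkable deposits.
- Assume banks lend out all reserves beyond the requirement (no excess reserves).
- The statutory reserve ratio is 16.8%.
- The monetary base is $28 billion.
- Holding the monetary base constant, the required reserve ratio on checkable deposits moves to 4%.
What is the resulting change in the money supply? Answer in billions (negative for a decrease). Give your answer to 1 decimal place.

Initially m₁ = 1 / (0.168) ≈ 5.9524, so M₁ = 5.9524 × 28 = 166.6672 billion.
After the change m₂ = 1 / (0.04) = 25, so M₂ = 25 × 28 = 700 billion.
ΔM = M₂ − M₁ = 700 − 166.6672 = 533.3328 billion.

$533.3 billion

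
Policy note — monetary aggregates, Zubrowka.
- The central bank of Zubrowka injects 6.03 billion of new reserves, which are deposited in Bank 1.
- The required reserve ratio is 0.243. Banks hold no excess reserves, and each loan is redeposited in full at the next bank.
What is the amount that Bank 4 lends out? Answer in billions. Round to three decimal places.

1.980 billion

Each bank lends a fraction (1 − rr) = 0.7570 of the deposit it receives, so Bank 4 receives 6.03·0.7570^3 and lends 6.03·0.7570^4 ≈ 1.9802 billion.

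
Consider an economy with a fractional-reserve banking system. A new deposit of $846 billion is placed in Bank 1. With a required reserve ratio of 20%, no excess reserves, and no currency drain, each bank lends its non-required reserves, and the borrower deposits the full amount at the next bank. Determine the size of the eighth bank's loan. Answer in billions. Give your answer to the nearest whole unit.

$142 billion

Each bank lends a fraction (1 − rr) = 0.8000 of the deposit it receives, so Bank 8 receives 846·0.8000^7 and lends 846·0.8000^8 ≈ 141.9352 billion.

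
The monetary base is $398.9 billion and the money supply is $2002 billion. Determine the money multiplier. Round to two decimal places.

5.02

The money multiplier is m = M / MB = 2002 / 398.9 ≈ 5.01880.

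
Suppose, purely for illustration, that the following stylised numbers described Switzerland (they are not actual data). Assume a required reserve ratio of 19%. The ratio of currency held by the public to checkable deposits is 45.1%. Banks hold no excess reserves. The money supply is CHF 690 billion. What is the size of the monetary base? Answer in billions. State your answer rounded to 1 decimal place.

The money multiplier is m = (1 + c) / (rr + c) = (1 + 0.451) / (0.19 + 0.451) ≈ 2.26365.
MB = M / m = 690 / 2.26365 ≈ 304.8174 billion.

CHF 304.8 billion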